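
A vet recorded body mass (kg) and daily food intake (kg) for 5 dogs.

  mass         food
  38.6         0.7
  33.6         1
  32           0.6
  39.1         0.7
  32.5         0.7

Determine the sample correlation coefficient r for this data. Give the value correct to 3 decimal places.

-0.073

n = 5, Σx = 175.8, Σy = 3.7, Σx² = 6227.98, Σy² = 2.83, Σxy = 129.94
nΣxy − ΣxΣy = 649.7 − 650.46 = -0.76
nΣx² − (Σx)² = 31139.9 − 30905.64 = 234.26; nΣy² − (Σy)² = 14.15 − 13.69 = 0.46
r = -0.76 / √(234.26 × 0.46) = -0.76 / 10.3807 ≈ -0.073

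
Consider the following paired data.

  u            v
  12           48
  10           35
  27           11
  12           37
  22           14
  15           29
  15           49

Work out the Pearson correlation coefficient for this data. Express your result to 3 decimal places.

n = 7, Σu = 113, Σv = 223, Σu² = 2051, Σv² = 8457, Σuv = 3145
nΣuv − ΣuΣv = 22015 − 25199 = -3184
nΣu² − (Σu)² = 14357 − 12769 = 1588; nΣv² − (Σv)² = 59199 − 49729 = 9470
r = -3184 / √(1588 × 9470) = -3184 / 3877.9324 ≈ -0.821

-0.821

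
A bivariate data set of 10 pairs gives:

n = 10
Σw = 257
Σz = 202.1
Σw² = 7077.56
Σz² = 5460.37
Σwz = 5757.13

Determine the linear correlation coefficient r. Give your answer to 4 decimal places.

r = (nΣwz − ΣwΣz) / √[(nΣw² − (Σw)²)(nΣz² − (Σz)²)]
Numerator: 10×5757.13 − 257×202.1 = 5631.6
Denominator: √[(70775.6 − 66049)(54603.7 − 40844.41)] = √[4726.6 × 13759.29] = 8064.4070
r = 5631.6 / 8064.4070 ≈ 0.6983

0.6983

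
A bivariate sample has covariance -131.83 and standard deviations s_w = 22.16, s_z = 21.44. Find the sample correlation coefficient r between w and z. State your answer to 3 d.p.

-0.277

r = Cov(w,z) / (s_w · s_z) = -131.83 / (22.16 × 21.44)
  = -131.83 / 475.1104 ≈ -0.277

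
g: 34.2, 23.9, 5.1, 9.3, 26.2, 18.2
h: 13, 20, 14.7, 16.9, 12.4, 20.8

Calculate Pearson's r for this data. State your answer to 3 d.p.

n = 6, Σg = 116.9, Σh = 97.8, Σg² = 2871.03, Σh² = 1657.1, Σgh = 1858.18
nΣgh − ΣgΣh = 11149.08 − 11432.82 = -283.74
nΣg² − (Σg)² = 17226.18 − 13665.61 = 3560.57; nΣh² − (Σh)² = 9942.6 − 9564.84 = 377.76
r = -283.74 / √(3560.57 × 377.76) = -283.74 / 1159.7590 ≈ -0.245

-0.245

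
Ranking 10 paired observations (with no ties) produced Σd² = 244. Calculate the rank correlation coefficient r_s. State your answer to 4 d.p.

ρ = 1 − 6Σd² / [n(n²−1)] = 1 − 6×244 / (10×99)
  = 1 − 1464/990 = 1 − 1.47879 ≈ -0.4788

-0.4788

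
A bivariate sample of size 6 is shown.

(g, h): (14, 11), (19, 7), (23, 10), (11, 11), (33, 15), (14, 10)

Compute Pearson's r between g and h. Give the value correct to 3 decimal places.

n = 6, Σg = 114, Σh = 64, Σg² = 2492, Σh² = 716, Σgh = 1273
nΣgh − ΣgΣh = 7638 − 7296 = 342
nΣg² − (Σg)² = 14952 − 12996 = 1956; nΣh² − (Σh)² = 4296 − 4096 = 200
r = 342 / √(1956 × 200) = 342 / 625.4598 ≈ 0.547

0.547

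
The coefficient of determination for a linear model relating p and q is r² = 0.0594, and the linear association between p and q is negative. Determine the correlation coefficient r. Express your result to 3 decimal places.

-0.244

|r| = √0.0594 = 0.244
The association is negative, so r = −0.244.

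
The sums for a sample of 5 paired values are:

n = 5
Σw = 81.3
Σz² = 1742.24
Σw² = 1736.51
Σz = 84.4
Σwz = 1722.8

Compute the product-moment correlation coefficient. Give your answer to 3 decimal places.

r = (nΣwz − ΣwΣz) / √[(nΣw² − (Σw)²)(nΣz² − (Σz)²)]
Numerator: 5×1722.8 − 81.3×84.4 = 1752.28
Denominator: √[(8682.55 − 6609.69)(8711.2 − 7123.36)] = √[2072.86 × 1587.84] = 1814.2133
r = 1752.28 / 1814.2133 ≈ 0.966

0.966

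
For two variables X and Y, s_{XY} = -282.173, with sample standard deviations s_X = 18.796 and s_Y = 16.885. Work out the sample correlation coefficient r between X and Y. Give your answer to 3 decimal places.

r = Cov(X,Y) / (s_X · s_Y) = -282.173 / (18.796 × 16.885)
  = -282.173 / 317.3705 ≈ -0.889

-0.889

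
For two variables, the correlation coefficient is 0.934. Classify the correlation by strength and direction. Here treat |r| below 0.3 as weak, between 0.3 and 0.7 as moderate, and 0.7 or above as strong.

strong positive

r = 0.934 > 0 so the relationship is positive.
|r| = 0.934, which falls in the strong range.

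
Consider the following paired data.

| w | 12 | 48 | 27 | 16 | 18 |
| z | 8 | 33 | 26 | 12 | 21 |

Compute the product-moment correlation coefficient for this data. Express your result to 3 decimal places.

n = 5, Σw = 121, Σz = 100, Σw² = 3757, Σz² = 2414, Σwz = 2952
nΣwz − ΣwΣz = 14760 − 12100 = 2660
nΣw² − (Σw)² = 18785 − 14641 = 4144; nΣz² − (Σz)² = 12070 − 10000 = 2070
r = 2660 / √(4144 × 2070) = 2660 / 2928.8359 ≈ 0.908

0.908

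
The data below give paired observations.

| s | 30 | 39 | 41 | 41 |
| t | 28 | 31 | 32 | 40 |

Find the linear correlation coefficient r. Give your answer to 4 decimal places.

0.6906

n = 4, Σs = 151, Σt = 131, Σs² = 5783, Σt² = 4369, Σst = 5001
nΣst − ΣsΣt = 20004 − 19781 = 223
nΣs² − (Σs)² = 23132 − 22801 = 331; nΣt² − (Σt)² = 17476 − 17161 = 315
r = 223 / √(331 × 315) = 223 / 322.9009 ≈ 0.6906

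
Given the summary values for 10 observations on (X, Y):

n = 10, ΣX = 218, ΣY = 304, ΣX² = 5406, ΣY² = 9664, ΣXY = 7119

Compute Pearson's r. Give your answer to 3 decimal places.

0.936

r = (nΣXY − ΣXΣY) / √[(nΣX² − (ΣX)²)(nΣY² − (ΣY)²)]
Numerator: 10×7119 − 218×304 = 4918
Denominator: √[(54060 − 47524)(96640 − 92416)] = √[6536 × 4224] = 5254.3376
r = 4918 / 5254.3376 ≈ 0.936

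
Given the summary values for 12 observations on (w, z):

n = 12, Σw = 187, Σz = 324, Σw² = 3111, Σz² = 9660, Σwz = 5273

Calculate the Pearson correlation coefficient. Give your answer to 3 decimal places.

r = (nΣwz − ΣwΣz) / √[(nΣw² − (Σw)²)(nΣz² − (Σz)²)]
Numerator: 12×5273 − 187×324 = 2688
Denominator: √[(37332 − 34969)(115920 − 104976)] = √[2363 × 10944] = 5085.3389
r = 2688 / 5085.3389 ≈ 0.529

0.529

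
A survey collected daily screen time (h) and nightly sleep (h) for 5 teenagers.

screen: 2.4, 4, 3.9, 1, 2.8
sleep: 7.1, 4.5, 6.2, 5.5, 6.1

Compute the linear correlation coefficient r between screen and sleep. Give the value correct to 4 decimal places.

n = 5, Σx = 14.1, Σy = 29.4, Σx² = 45.81, Σy² = 176.56, Σxy = 81.8
nΣxy − ΣxΣy = 409 − 414.54 = -5.54
nΣx² − (Σx)² = 229.05 − 198.81 = 30.24; nΣy² − (Σy)² = 882.8 − 864.36 = 18.44
r = -5.54 / √(30.24 × 18.44) = -5.54 / 23.6141 ≈ -0.2346

-0.2346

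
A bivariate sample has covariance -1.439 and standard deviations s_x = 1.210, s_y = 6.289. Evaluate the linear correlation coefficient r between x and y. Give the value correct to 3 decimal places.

r = Cov(x,y) / (s_x · s_y) = -1.439 / (1.210 × 6.289)
  = -1.439 / 7.6097 ≈ -0.189

-0.189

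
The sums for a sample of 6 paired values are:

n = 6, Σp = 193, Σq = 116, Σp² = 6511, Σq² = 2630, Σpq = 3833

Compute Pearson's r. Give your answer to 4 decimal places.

r = (nΣpq − ΣpΣq) / √[(nΣp² − (Σp)²)(nΣq² − (Σq)²)]
Numerator: 6×3833 − 193×116 = 610
Denominator: √[(39066 − 37249)(15780 − 13456)] = √[1817 × 2324] = 2054.9229
r = 610 / 2054.9229 ≈ 0.2968

0.2968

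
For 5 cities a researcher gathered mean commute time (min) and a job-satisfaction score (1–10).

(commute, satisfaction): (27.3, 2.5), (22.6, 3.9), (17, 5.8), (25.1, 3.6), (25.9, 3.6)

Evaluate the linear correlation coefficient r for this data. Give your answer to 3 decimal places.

n = 5, Σx = 117.9, Σy = 19.4, Σx² = 2845.87, Σy² = 81.02, Σxy = 438.59
nΣxy − ΣxΣy = 2192.95 − 2287.26 = -94.31
nΣx² − (Σx)² = 14229.35 − 13900.41 = 328.94; nΣy² − (Σy)² = 405.1 − 376.36 = 28.74
r = -94.31 / √(328.94 × 28.74) = -94.31 / 97.2303 ≈ -0.970

-0.970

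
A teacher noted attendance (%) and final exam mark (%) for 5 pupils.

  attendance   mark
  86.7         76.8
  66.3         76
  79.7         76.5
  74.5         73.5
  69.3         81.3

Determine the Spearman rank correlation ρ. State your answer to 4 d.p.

Rank attendance: 5, 1, 4, 3, 2
Rank mark: 4, 2, 3, 1, 5
d = rank(attendance) − rank(mark): 1, -1, 1, 2, -3; Σd² = 16
ρ = 1 − 6Σd² / [n(n²−1)] = 1 − 6×16 / (5×24) = 1 − 96/120 ≈ 0.2000

0.2000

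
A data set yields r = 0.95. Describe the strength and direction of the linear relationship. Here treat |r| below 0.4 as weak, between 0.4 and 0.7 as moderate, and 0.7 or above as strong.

r = 0.95 > 0 so the relationship is positive.
|r| = 0.95, which falls in the strong range.

strong positive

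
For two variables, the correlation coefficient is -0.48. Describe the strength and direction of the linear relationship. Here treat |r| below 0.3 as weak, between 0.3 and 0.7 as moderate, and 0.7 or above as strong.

r = -0.48 < 0 so the relationship is negative.
|r| = 0.48, which falls in the moderate range.

moderate negative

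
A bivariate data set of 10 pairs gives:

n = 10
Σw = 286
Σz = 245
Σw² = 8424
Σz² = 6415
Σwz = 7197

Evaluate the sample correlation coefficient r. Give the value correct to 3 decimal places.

r = (nΣwz − ΣwΣz) / √[(nΣw² − (Σw)²)(nΣz² − (Σz)²)]
Numerator: 10×7197 − 286×245 = 1900
Denominator: √[(84240 − 81796)(64150 − 60025)] = √[2444 × 4125] = 3175.1378
r = 1900 / 3175.1378 ≈ 0.598

0.598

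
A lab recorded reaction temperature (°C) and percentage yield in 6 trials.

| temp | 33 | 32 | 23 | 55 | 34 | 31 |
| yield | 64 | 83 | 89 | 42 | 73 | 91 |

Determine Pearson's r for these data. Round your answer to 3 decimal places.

n = 6, Σx = 208, Σy = 442, Σx² = 7784, Σy² = 34280, Σxy = 14428
nΣxy − ΣxΣy = 86568 − 91936 = -5368
nΣx² − (Σx)² = 46704 − 43264 = 3440; nΣy² − (Σy)² = 205680 − 195364 = 10316
r = -5368 / √(3440 × 10316) = -5368 / 5957.1000 ≈ -0.901

-0.901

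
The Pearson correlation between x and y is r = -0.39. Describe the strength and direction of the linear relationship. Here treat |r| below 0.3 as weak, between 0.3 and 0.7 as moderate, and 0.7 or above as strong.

r = -0.39 < 0 so the relationship is negative.
|r| = 0.39, which falls in the moderate range.

moderate negative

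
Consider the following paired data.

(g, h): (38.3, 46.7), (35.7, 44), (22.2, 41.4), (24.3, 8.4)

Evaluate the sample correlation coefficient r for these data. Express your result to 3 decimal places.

0.577

n = 4, Σg = 120.5, Σh = 140.5, Σg² = 3824.71, Σh² = 5901.41, Σgh = 4482.61
nΣgh − ΣgΣh = 17930.44 − 16930.25 = 1000.19
nΣg² − (Σg)² = 15298.84 − 14520.25 = 778.59; nΣh² − (Σh)² = 23605.64 − 19740.25 = 3865.39
r = 1000.19 / √(778.59 × 3865.39) = 1000.19 / 1734.8066 ≈ 0.577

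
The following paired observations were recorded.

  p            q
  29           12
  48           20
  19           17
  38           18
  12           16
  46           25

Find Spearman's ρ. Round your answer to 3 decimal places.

Rank p: 3, 6, 2, 4, 1, 5
Rank q: 1, 5, 3, 4, 2, 6
d = rank(p) − rank(q): 2, 1, -1, 0, -1, -1; Σd² = 8
ρ = 1 − 6Σd² / [n(n²−1)] = 1 − 6×8 / (6×35) = 1 − 48/210 ≈ 0.771

0.771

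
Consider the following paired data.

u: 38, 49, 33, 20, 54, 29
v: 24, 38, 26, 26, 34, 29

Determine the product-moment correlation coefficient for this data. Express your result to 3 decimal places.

0.728

n = 6, Σu = 223, Σv = 177, Σu² = 9091, Σv² = 5369, Σuv = 6829
nΣuv − ΣuΣv = 40974 − 39471 = 1503
nΣu² − (Σu)² = 54546 − 49729 = 4817; nΣv² − (Σv)² = 32214 − 31329 = 885
r = 1503 / √(4817 × 885) = 1503 / 2064.7143 ≈ 0.728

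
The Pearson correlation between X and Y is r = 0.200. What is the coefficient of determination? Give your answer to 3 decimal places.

r² = (0.200)² = 0.040

0.040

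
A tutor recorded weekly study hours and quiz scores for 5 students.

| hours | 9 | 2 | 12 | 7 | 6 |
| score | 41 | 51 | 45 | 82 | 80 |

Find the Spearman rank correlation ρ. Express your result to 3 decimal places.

Rank hours: 4, 1, 5, 3, 2
Rank score: 1, 3, 2, 5, 4
d = rank(hours) − rank(score): 3, -2, 3, -2, -2; Σd² = 30
ρ = 1 − 6Σd² / [n(n²−1)] = 1 − 6×30 / (5×24) = 1 − 180/120 ≈ -0.500

-0.500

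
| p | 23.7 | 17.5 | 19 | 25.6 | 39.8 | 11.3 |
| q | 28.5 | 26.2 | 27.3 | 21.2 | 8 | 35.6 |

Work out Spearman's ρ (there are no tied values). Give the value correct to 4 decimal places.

Rank p: 4, 2, 3, 5, 6, 1
Rank q: 5, 3, 4, 2, 1, 6
d = rank(p) − rank(q): -1, -1, -1, 3, 5, -5; Σd² = 62
ρ = 1 − 6Σd² / [n(n²−1)] = 1 − 6×62 / (6×35) = 1 − 372/210 ≈ -0.7714

-0.7714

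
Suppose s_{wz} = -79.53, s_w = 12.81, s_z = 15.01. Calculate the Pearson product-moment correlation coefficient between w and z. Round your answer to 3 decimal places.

r = Cov(w,z) / (s_w · s_z) = -79.53 / (12.81 × 15.01)
  = -79.53 / 192.2781 ≈ -0.414

-0.414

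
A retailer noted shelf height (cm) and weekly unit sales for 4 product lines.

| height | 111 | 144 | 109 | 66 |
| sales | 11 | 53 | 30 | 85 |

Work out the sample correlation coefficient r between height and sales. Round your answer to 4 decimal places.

n = 4, Σx = 430, Σy = 179, Σx² = 49294, Σy² = 11055, Σxy = 17733
nΣxy − ΣxΣy = 70932 − 76970 = -6038
nΣx² − (Σx)² = 197176 − 184900 = 12276; nΣy² − (Σy)² = 44220 − 32041 = 12179
r = -6038 / √(12276 × 12179) = -6038 / 12227.4038 ≈ -0.4938

-0.4938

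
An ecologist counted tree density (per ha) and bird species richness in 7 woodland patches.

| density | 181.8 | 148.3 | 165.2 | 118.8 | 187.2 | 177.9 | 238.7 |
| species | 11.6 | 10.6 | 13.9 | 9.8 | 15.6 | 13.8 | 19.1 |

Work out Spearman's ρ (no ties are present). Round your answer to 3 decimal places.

Rank density: 5, 2, 3, 1, 6, 4, 7
Rank species: 3, 2, 5, 1, 6, 4, 7
d = rank(density) − rank(species): 2, 0, -2, 0, 0, 0, 0; Σd² = 8
ρ = 1 − 6Σd² / [n(n²−1)] = 1 − 6×8 / (7×48) = 1 − 48/336 ≈ 0.857

0.857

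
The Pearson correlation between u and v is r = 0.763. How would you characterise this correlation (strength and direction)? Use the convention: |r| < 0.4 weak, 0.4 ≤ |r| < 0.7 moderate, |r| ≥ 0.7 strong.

r = 0.763 > 0 so the relationship is positive.
|r| = 0.763, which falls in the strong range.

strong positive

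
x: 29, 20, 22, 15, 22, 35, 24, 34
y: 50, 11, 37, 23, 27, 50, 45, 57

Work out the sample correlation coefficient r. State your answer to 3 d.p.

0.841

n = 8, Σx = 201, Σy = 300, Σx² = 5391, Σy² = 13022, Σxy = 8191
nΣxy − ΣxΣy = 65528 − 60300 = 5228
nΣx² − (Σx)² = 43128 − 40401 = 2727; nΣy² − (Σy)² = 104176 − 90000 = 14176
r = 5228 / √(2727 × 14176) = 5228 / 6217.5519 ≈ 0.841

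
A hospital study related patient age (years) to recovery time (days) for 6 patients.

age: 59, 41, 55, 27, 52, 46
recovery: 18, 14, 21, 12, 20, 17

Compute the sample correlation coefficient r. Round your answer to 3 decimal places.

n = 6, Σx = 280, Σy = 102, Σx² = 13736, Σy² = 1794, Σxy = 4937
nΣxy − ΣxΣy = 29622 − 28560 = 1062
nΣx² − (Σx)² = 82416 − 78400 = 4016; nΣy² − (Σy)² = 10764 − 10404 = 360
r = 1062 / √(4016 × 360) = 1062 / 1202.3976 ≈ 0.883

0.883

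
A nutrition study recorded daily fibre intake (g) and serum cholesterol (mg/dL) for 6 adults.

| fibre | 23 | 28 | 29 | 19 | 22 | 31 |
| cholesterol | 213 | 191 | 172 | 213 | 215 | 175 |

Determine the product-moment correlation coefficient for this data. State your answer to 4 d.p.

n = 6, Σx = 152, Σy = 1179, Σx² = 3960, Σy² = 233653, Σxy = 29437
nΣxy − ΣxΣy = 176622 − 179208 = -2586
nΣx² − (Σx)² = 23760 − 23104 = 656; nΣy² − (Σy)² = 1401918 − 1390041 = 11877
r = -2586 / √(656 × 11877) = -2586 / 2791.2922 ≈ -0.9265

-0.9265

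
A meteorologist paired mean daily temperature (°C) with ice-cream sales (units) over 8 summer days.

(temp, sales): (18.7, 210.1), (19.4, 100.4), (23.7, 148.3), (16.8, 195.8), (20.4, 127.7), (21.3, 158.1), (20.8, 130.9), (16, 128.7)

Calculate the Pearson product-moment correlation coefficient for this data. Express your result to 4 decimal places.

n = 8, Σx = 157.1, Σy = 1200, Σx² = 3128.47, Σy² = 189554.1, Σxy = 23435.31
nΣxy − ΣxΣy = 187482.48 − 188520 = -1037.52
nΣx² − (Σx)² = 25027.76 − 24680.41 = 347.35; nΣy² − (Σy)² = 1516432.8 − 1440000 = 76432.8
r = -1037.52 / √(347.35 × 76432.8) = -1037.52 / 5152.5657 ≈ -0.2014

-0.2014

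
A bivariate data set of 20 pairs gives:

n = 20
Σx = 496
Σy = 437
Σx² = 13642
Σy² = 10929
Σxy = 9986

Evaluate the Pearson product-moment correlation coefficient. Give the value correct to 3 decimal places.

r = (nΣxy − ΣxΣy) / √[(nΣx² − (Σx)²)(nΣy² − (Σy)²)]
Numerator: 20×9986 − 496×437 = -17032
Denominator: √[(272840 − 246016)(218580 − 190969)] = √[26824 × 27611] = 27214.6553
r = -17032 / 27214.6553 ≈ -0.626

-0.626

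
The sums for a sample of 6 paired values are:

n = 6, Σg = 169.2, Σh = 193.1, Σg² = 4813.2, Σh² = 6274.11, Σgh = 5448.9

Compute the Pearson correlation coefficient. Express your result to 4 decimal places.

r = (nΣgh − ΣgΣh) / √[(nΣg² − (Σg)²)(nΣh² − (Σh)²)]
Numerator: 6×5448.9 − 169.2×193.1 = 20.88
Denominator: √[(28879.2 − 28628.64)(37644.66 − 37287.61)] = √[250.56 × 357.05] = 299.1027
r = 20.88 / 299.1027 ≈ 0.0698

0.0698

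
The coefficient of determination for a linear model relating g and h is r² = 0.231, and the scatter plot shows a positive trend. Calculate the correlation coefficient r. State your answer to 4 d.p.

|r| = √0.231 = 0.4806
The association is positive, so r = 0.4806.

0.4806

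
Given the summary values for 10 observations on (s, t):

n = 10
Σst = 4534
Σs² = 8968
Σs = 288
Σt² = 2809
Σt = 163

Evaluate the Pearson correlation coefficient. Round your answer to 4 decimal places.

-0.5011

r = (nΣst − ΣsΣt) / √[(nΣs² − (Σs)²)(nΣt² − (Σt)²)]
Numerator: 10×4534 − 288×163 = -1604
Denominator: √[(89680 − 82944)(28090 − 26569)] = √[6736 × 1521] = 3200.8524
r = -1604 / 3200.8524 ≈ -0.5011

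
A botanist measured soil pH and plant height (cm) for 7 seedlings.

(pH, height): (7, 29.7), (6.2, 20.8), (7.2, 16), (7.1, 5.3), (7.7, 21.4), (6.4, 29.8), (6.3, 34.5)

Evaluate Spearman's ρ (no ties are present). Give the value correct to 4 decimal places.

-0.4286

Rank pH: 4, 1, 6, 5, 7, 3, 2
Rank height: 5, 3, 2, 1, 4, 6, 7
d = rank(pH) − rank(height): -1, -2, 4, 4, 3, -3, -5; Σd² = 80
ρ = 1 − 6Σd² / [n(n²−1)] = 1 − 6×80 / (7×48) = 1 − 480/336 ≈ -0.4286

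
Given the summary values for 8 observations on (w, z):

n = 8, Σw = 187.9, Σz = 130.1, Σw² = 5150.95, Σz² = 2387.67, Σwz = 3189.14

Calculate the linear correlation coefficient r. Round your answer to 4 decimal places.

r = (nΣwz − ΣwΣz) / √[(nΣw² − (Σw)²)(nΣz² − (Σz)²)]
Numerator: 8×3189.14 − 187.9×130.1 = 1067.33
Denominator: √[(41207.6 − 35306.41)(19101.36 − 16926.01)] = √[5901.19 × 2175.35] = 3582.8974
r = 1067.33 / 3582.8974 ≈ 0.2979

0.2979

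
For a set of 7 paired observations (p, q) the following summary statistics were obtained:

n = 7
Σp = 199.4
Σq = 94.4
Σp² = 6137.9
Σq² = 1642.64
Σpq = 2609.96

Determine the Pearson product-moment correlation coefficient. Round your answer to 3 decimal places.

r = (nΣpq − ΣpΣq) / √[(nΣp² − (Σp)²)(nΣq² − (Σq)²)]
Numerator: 7×2609.96 − 199.4×94.4 = -553.64
Denominator: √[(42965.3 − 39760.36)(11498.48 − 8911.36)] = √[3204.94 × 2587.12] = 2879.5077
r = -553.64 / 2879.5077 ≈ -0.192

-0.192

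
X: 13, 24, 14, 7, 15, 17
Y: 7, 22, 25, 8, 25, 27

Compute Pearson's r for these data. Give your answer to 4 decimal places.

n = 6, ΣX = 90, ΣY = 114, ΣX² = 1504, ΣY² = 2576, ΣXY = 1859
nΣXY − ΣXΣY = 11154 − 10260 = 894
nΣX² − (ΣX)² = 9024 − 8100 = 924; nΣY² − (ΣY)² = 15456 − 12996 = 2460
r = 894 / √(924 × 2460) = 894 / 1507.6604 ≈ 0.5930

0.5930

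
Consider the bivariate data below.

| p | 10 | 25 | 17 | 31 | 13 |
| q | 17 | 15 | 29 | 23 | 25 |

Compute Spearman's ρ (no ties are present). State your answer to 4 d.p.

Rank p: 1, 4, 3, 5, 2
Rank q: 2, 1, 5, 3, 4
d = rank(p) − rank(q): -1, 3, -2, 2, -2; Σd² = 22
ρ = 1 − 6Σd² / [n(n²−1)] = 1 − 6×22 / (5×24) = 1 − 132/120 ≈ -0.1000

-0.1000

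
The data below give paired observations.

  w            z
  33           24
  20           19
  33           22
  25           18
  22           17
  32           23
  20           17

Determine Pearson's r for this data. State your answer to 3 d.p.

n = 7, Σw = 185, Σz = 140, Σw² = 5111, Σz² = 2852, Σwz = 3798
nΣwz − ΣwΣz = 26586 − 25900 = 686
nΣw² − (Σw)² = 35777 − 34225 = 1552; nΣz² − (Σz)² = 19964 − 19600 = 364
r = 686 / √(1552 × 364) = 686 / 751.6169 ≈ 0.913

0.913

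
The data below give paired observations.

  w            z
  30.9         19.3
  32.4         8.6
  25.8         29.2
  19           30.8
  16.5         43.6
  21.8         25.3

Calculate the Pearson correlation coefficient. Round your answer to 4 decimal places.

-0.9037

n = 6, Σw = 146.4, Σz = 156.8, Σw² = 3778.7, Σz² = 4788.78, Σwz = 3484.51
nΣwz − ΣwΣz = 20907.06 − 22955.52 = -2048.46
nΣw² − (Σw)² = 22672.2 − 21432.96 = 1239.24; nΣz² − (Σz)² = 28732.68 − 24586.24 = 4146.44
r = -2048.46 / √(1239.24 × 4146.44) = -2048.46 / 2266.8115 ≈ -0.9037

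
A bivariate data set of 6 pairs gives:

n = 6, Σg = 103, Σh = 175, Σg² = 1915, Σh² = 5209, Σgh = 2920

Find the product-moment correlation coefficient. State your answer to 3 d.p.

-0.678

r = (nΣgh − ΣgΣh) / √[(nΣg² − (Σg)²)(nΣh² − (Σh)²)]
Numerator: 6×2920 − 103×175 = -505
Denominator: √[(11490 − 10609)(31254 − 30625)] = √[881 × 629] = 744.4118
r = -505 / 744.4118 ≈ -0.678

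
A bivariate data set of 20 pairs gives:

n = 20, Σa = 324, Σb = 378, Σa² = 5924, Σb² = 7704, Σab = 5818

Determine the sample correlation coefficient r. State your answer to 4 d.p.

-0.4971

r = (nΣab − ΣaΣb) / √[(nΣa² − (Σa)²)(nΣb² − (Σb)²)]
Numerator: 20×5818 − 324×378 = -6112
Denominator: √[(118480 − 104976)(154080 − 142884)] = √[13504 × 11196] = 12295.9662
r = -6112 / 12295.9662 ≈ -0.4971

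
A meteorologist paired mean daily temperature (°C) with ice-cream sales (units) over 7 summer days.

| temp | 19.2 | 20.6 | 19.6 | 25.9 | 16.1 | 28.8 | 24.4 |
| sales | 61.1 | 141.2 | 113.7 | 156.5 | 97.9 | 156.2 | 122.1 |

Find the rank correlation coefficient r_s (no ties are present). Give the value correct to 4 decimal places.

0.8929

Rank temp: 2, 4, 3, 6, 1, 7, 5
Rank sales: 1, 5, 3, 7, 2, 6, 4
d = rank(temp) − rank(sales): 1, -1, 0, -1, -1, 1, 1; Σd² = 6
ρ = 1 − 6Σd² / [n(n²−1)] = 1 − 6×6 / (7×48) = 1 − 36/336 ≈ 0.8929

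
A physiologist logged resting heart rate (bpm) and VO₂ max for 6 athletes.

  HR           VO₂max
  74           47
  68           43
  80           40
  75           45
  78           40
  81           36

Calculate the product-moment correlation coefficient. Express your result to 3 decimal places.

n = 6, Σx = 456, Σy = 251, Σx² = 34770, Σy² = 10579, Σxy = 19013
nΣxy − ΣxΣy = 114078 − 114456 = -378
nΣx² − (Σx)² = 208620 − 207936 = 684; nΣy² − (Σy)² = 63474 − 63001 = 473
r = -378 / √(684 × 473) = -378 / 568.7987 ≈ -0.665

-0.665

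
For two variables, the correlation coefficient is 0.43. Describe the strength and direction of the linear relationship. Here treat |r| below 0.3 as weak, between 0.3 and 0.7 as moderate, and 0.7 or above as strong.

moderate positive

r = 0.43 > 0 so the relationship is positive.
|r| = 0.43, which falls in the moderate range.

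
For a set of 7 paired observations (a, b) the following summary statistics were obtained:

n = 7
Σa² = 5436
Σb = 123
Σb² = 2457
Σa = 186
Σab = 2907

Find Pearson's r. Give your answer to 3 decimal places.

r = (nΣab − ΣaΣb) / √[(nΣa² − (Σa)²)(nΣb² − (Σb)²)]
Numerator: 7×2907 − 186×123 = -2529
Denominator: √[(38052 − 34596)(17199 − 15129)] = √[3456 × 2070] = 2674.6813
r = -2529 / 2674.6813 ≈ -0.946

-0.946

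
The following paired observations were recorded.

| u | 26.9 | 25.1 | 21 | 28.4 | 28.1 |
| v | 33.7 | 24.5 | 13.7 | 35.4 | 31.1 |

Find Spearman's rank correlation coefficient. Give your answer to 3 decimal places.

0.900

Rank u: 3, 2, 1, 5, 4
Rank v: 4, 2, 1, 5, 3
d = rank(u) − rank(v): -1, 0, 0, 0, 1; Σd² = 2
ρ = 1 − 6Σd² / [n(n²−1)] = 1 − 6×2 / (5×24) = 1 − 12/120 ≈ 0.900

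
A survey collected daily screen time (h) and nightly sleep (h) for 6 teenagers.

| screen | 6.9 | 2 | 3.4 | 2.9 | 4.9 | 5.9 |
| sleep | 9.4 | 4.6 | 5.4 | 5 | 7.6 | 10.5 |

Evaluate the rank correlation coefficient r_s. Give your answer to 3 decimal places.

Rank screen: 6, 1, 3, 2, 4, 5
Rank sleep: 5, 1, 3, 2, 4, 6
d = rank(screen) − rank(sleep): 1, 0, 0, 0, 0, -1; Σd² = 2
ρ = 1 − 6Σd² / [n(n²−1)] = 1 − 6×2 / (6×35) = 1 − 12/210 ≈ 0.943

0.943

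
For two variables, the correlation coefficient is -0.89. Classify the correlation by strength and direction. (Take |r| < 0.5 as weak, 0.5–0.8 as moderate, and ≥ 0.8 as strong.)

strong negative

r = -0.89 < 0 so the relationship is negative.
|r| = 0.89, which falls in the strong range.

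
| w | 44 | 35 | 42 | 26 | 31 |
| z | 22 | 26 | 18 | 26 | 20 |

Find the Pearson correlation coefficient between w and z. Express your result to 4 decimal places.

n = 5, Σw = 178, Σz = 112, Σw² = 6562, Σz² = 2560, Σwz = 3930
nΣwz − ΣwΣz = 19650 − 19936 = -286
nΣw² − (Σw)² = 32810 − 31684 = 1126; nΣz² − (Σz)² = 12800 − 12544 = 256
r = -286 / √(1126 × 256) = -286 / 536.8948 ≈ -0.5327

-0.5327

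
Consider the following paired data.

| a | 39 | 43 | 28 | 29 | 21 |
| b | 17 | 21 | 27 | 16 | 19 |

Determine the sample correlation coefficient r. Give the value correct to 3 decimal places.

n = 5, Σa = 160, Σb = 100, Σa² = 5436, Σb² = 2076, Σab = 3185
nΣab − ΣaΣb = 15925 − 16000 = -75
nΣa² − (Σa)² = 27180 − 25600 = 1580; nΣb² − (Σb)² = 10380 − 10000 = 380
r = -75 / √(1580 × 380) = -75 / 774.8548 ≈ -0.097

-0.097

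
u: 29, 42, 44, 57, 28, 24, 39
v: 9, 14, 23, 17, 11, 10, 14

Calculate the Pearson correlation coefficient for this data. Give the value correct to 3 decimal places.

n = 7, Σu = 263, Σv = 98, Σu² = 10671, Σv² = 1512, Σuv = 3924
nΣuv − ΣuΣv = 27468 − 25774 = 1694
nΣu² − (Σu)² = 74697 − 69169 = 5528; nΣv² − (Σv)² = 10584 − 9604 = 980
r = 1694 / √(5528 × 980) = 1694 / 2327.5395 ≈ 0.728

0.728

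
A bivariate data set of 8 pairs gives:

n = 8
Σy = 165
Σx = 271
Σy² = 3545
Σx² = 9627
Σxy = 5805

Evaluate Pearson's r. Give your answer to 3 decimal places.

0.856

r = (nΣxy − ΣxΣy) / √[(nΣx² − (Σx)²)(nΣy² − (Σy)²)]
Numerator: 8×5805 − 271×165 = 1725
Denominator: √[(77016 − 73441)(28360 − 27225)] = √[3575 × 1135] = 2014.3547
r = 1725 / 2014.3547 ≈ 0.856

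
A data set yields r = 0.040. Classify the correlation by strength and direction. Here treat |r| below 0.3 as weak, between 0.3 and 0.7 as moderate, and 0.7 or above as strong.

weak positive

r = 0.040 > 0 so the relationship is positive.
|r| = 0.040, which falls in the weak range.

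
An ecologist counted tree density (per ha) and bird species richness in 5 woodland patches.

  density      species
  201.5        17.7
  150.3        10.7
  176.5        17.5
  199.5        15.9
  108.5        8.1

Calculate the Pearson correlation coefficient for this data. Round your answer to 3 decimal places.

0.924

n = 5, Σx = 836.3, Σy = 69.9, Σx² = 145917.09, Σy² = 1052.45, Σxy = 12314.41
nΣxy − ΣxΣy = 61572.05 − 58457.37 = 3114.68
nΣx² − (Σx)² = 729585.45 − 699397.69 = 30187.76; nΣy² − (Σy)² = 5262.25 − 4886.01 = 376.24
r = 3114.68 / √(30187.76 × 376.24) = 3114.68 / 3370.1399 ≈ 0.924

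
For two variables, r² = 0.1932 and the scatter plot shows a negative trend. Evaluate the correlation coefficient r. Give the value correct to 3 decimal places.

-0.440

|r| = √0.1932 = 0.440
The association is negative, so r = −0.440.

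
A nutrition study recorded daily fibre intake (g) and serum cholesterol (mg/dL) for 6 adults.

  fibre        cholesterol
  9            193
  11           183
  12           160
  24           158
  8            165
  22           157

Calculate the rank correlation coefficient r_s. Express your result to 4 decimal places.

-0.7714

Rank fibre: 2, 3, 4, 6, 1, 5
Rank cholesterol: 6, 5, 3, 2, 4, 1
d = rank(fibre) − rank(cholesterol): -4, -2, 1, 4, -3, 4; Σd² = 62
ρ = 1 − 6Σd² / [n(n²−1)] = 1 − 6×62 / (6×35) = 1 − 372/210 ≈ -0.7714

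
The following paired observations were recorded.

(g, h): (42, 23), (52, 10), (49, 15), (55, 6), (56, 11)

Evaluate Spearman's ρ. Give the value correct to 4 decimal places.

-0.7000

Rank g: 1, 3, 2, 4, 5
Rank h: 5, 2, 4, 1, 3
d = rank(g) − rank(h): -4, 1, -2, 3, 2; Σd² = 34
ρ = 1 − 6Σd² / [n(n²−1)] = 1 − 6×34 / (5×24) = 1 − 204/120 ≈ -0.7000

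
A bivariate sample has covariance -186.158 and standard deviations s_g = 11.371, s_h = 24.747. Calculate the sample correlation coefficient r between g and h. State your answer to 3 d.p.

-0.662

r = Cov(g,h) / (s_g · s_h) = -186.158 / (11.371 × 24.747)
  = -186.158 / 281.3981 ≈ -0.662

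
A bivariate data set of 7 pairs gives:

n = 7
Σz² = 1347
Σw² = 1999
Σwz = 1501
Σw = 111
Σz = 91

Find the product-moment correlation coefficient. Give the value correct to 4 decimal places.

r = (nΣwz − ΣwΣz) / √[(nΣw² − (Σw)²)(nΣz² − (Σz)²)]
Numerator: 7×1501 − 111×91 = 406
Denominator: √[(13993 − 12321)(9429 − 8281)] = √[1672 × 1148] = 1385.4443
r = 406 / 1385.4443 ≈ 0.2930

0.2930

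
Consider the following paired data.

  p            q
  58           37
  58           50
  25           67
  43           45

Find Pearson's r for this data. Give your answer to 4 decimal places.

n = 4, Σp = 184, Σq = 199, Σp² = 9202, Σq² = 10383, Σpq = 8656
nΣpq − ΣpΣq = 34624 − 36616 = -1992
nΣp² − (Σp)² = 36808 − 33856 = 2952; nΣq² − (Σq)² = 41532 − 39601 = 1931
r = -1992 / √(2952 × 1931) = -1992 / 2387.5326 ≈ -0.8343

-0.8343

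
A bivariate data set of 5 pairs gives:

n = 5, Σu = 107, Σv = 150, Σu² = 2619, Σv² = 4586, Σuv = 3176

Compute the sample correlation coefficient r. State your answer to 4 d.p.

-0.2021

r = (nΣuv − ΣuΣv) / √[(nΣu² − (Σu)²)(nΣv² − (Σv)²)]
Numerator: 5×3176 − 107×150 = -170
Denominator: √[(13095 − 11449)(22930 − 22500)] = √[1646 × 430] = 841.2966
r = -170 / 841.2966 ≈ -0.2021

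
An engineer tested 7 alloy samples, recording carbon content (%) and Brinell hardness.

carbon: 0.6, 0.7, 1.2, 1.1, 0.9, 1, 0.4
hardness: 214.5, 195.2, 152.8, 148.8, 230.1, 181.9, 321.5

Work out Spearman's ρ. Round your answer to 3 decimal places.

Rank carbon: 2, 3, 7, 6, 4, 5, 1
Rank hardness: 5, 4, 2, 1, 6, 3, 7
d = rank(carbon) − rank(hardness): -3, -1, 5, 5, -2, 2, -6; Σd² = 104
ρ = 1 − 6Σd² / [n(n²−1)] = 1 − 6×104 / (7×48) = 1 − 624/336 ≈ -0.857

-0.857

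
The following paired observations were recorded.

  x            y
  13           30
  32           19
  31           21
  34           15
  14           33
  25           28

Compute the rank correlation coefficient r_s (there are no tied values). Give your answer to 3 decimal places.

Rank x: 1, 5, 4, 6, 2, 3
Rank y: 5, 2, 3, 1, 6, 4
d = rank(x) − rank(y): -4, 3, 1, 5, -4, -1; Σd² = 68
ρ = 1 − 6Σd² / [n(n²−1)] = 1 − 6×68 / (6×35) = 1 − 408/210 ≈ -0.943

-0.943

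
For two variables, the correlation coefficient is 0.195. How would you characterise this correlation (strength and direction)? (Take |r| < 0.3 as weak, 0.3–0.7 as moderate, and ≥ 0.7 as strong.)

weak positive

r = 0.195 > 0 so the relationship is positive.
|r| = 0.195, which falls in the weak range.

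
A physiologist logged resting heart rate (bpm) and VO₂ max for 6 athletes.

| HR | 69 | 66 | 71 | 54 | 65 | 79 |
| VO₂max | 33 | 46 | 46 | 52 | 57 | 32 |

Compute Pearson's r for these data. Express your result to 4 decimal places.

-0.7040

n = 6, Σx = 404, Σy = 266, Σx² = 27540, Σy² = 12298, Σxy = 17620
nΣxy − ΣxΣy = 105720 − 107464 = -1744
nΣx² − (Σx)² = 165240 − 163216 = 2024; nΣy² − (Σy)² = 73788 − 70756 = 3032
r = -1744 / √(2024 × 3032) = -1744 / 2477.2501 ≈ -0.7040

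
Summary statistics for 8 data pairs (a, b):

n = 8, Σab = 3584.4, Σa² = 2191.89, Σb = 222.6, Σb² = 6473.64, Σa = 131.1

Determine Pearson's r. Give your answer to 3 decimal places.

r = (nΣab − ΣaΣb) / √[(nΣa² − (Σa)²)(nΣb² − (Σb)²)]
Numerator: 8×3584.4 − 131.1×222.6 = -507.66
Denominator: √[(17535.12 − 17187.21)(51789.12 − 49550.76)] = √[347.91 × 2238.36] = 882.4669
r = -507.66 / 882.4669 ≈ -0.575

-0.575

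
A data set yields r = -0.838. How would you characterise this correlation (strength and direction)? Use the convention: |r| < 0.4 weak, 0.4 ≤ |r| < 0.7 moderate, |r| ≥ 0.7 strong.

strong negative

r = -0.838 < 0 so the relationship is negative.
|r| = 0.838, which falls in the strong range.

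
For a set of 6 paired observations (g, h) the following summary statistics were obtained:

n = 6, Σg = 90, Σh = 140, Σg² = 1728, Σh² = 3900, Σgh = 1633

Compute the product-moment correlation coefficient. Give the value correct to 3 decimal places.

-0.954

r = (nΣgh − ΣgΣh) / √[(nΣg² − (Σg)²)(nΣh² − (Σh)²)]
Numerator: 6×1633 − 90×140 = -2802
Denominator: √[(10368 − 8100)(23400 − 19600)] = √[2268 × 3800] = 2935.7112
r = -2802 / 2935.7112 ≈ -0.954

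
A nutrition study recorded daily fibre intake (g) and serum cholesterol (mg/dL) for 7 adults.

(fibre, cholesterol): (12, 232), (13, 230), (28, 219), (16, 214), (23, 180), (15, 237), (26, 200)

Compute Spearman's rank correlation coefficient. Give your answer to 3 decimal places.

-0.643

Rank fibre: 1, 2, 7, 4, 5, 3, 6
Rank cholesterol: 6, 5, 4, 3, 1, 7, 2
d = rank(fibre) − rank(cholesterol): -5, -3, 3, 1, 4, -4, 4; Σd² = 92
ρ = 1 − 6Σd² / [n(n²−1)] = 1 − 6×92 / (7×48) = 1 − 552/336 ≈ -0.643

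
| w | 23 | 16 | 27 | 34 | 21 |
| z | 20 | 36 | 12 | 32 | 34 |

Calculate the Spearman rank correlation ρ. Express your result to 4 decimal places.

Rank w: 3, 1, 4, 5, 2
Rank z: 2, 5, 1, 3, 4
d = rank(w) − rank(z): 1, -4, 3, 2, -2; Σd² = 34
ρ = 1 − 6Σd² / [n(n²−1)] = 1 − 6×34 / (5×24) = 1 − 204/120 ≈ -0.7000

-0.7000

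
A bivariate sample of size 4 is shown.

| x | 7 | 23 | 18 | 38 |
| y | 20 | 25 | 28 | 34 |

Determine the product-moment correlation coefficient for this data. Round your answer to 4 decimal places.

0.9315

n = 4, Σx = 86, Σy = 107, Σx² = 2346, Σy² = 2965, Σxy = 2511
nΣxy − ΣxΣy = 10044 − 9202 = 842
nΣx² − (Σx)² = 9384 − 7396 = 1988; nΣy² − (Σy)² = 11860 − 11449 = 411
r = 842 / √(1988 × 411) = 842 / 903.9181 ≈ 0.9315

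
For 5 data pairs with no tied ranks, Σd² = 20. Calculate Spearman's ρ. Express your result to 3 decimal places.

0.000

ρ = 1 − 6Σd² / [n(n²−1)] = 1 − 6×20 / (5×24)
  = 1 − 120/120 = 1 − 1.0000 ≈ 0.000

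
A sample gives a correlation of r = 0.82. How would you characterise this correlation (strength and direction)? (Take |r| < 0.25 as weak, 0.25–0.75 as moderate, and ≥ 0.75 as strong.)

r = 0.82 > 0 so the relationship is positive.
|r| = 0.82, which falls in the strong range.

strong positive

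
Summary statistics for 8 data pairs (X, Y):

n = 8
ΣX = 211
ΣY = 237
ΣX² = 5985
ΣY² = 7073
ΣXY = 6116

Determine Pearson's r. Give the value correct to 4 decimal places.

-0.9139

r = (nΣXY − ΣXΣY) / √[(nΣX² − (ΣX)²)(nΣY² − (ΣY)²)]
Numerator: 8×6116 − 211×237 = -1079
Denominator: √[(47880 − 44521)(56584 − 56169)] = √[3359 × 415] = 1180.6714
r = -1079 / 1180.6714 ≈ -0.9139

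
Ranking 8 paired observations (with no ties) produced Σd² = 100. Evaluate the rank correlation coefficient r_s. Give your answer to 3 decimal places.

ρ = 1 − 6Σd² / [n(n²−1)] = 1 − 6×100 / (8×63)
  = 1 − 600/504 = 1 − 1.1905 ≈ -0.190

-0.190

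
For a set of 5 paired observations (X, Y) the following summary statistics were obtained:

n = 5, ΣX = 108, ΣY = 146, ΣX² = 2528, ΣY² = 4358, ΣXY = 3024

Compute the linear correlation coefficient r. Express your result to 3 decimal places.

-0.953

r = (nΣXY − ΣXΣY) / √[(nΣX² − (ΣX)²)(nΣY² − (ΣY)²)]
Numerator: 5×3024 − 108×146 = -648
Denominator: √[(12640 − 11664)(21790 − 21316)] = √[976 × 474] = 680.1647
r = -648 / 680.1647 ≈ -0.953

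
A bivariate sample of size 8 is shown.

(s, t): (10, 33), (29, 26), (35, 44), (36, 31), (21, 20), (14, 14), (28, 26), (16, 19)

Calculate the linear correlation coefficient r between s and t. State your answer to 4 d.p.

0.5489

n = 8, Σs = 189, Σt = 213, Σs² = 5139, Σt² = 6295, Σst = 5388
nΣst − ΣsΣt = 43104 − 40257 = 2847
nΣs² − (Σs)² = 41112 − 35721 = 5391; nΣt² − (Σt)² = 50360 − 45369 = 4991
r = 2847 / √(5391 × 4991) = 2847 / 5187.1457 ≈ 0.5489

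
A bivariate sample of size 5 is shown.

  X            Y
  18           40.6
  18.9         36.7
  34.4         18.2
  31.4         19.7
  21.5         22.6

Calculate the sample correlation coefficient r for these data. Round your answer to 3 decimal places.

n = 5, ΣX = 124.2, ΣY = 137.8, ΣX² = 3312.78, ΣY² = 4225.34, ΣXY = 3154.99
nΣXY − ΣXΣY = 15774.95 − 17114.76 = -1339.81
nΣX² − (ΣX)² = 16563.9 − 15425.64 = 1138.26; nΣY² − (ΣY)² = 21126.7 − 18988.84 = 2137.86
r = -1339.81 / √(1138.26 × 2137.86) = -1339.81 / 1559.9489 ≈ -0.859

-0.859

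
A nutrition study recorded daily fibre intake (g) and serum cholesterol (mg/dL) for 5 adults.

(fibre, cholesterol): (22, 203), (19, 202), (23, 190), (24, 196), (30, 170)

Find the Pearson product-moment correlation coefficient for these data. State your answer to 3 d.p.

n = 5, Σx = 118, Σy = 961, Σx² = 2850, Σy² = 185429, Σxy = 22478
nΣxy − ΣxΣy = 112390 − 113398 = -1008
nΣx² − (Σx)² = 14250 − 13924 = 326; nΣy² − (Σy)² = 927145 − 923521 = 3624
r = -1008 / √(326 × 3624) = -1008 / 1086.9333 ≈ -0.927

-0.927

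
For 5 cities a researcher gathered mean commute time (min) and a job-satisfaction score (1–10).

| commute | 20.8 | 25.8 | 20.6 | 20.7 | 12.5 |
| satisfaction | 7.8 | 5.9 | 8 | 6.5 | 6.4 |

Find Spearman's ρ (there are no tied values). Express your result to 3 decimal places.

Rank commute: 4, 5, 2, 3, 1
Rank satisfaction: 4, 1, 5, 3, 2
d = rank(commute) − rank(satisfaction): 0, 4, -3, 0, -1; Σd² = 26
ρ = 1 − 6Σd² / [n(n²−1)] = 1 − 6×26 / (5×24) = 1 − 156/120 ≈ -0.300

-0.300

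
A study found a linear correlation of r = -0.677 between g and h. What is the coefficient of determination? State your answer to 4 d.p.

r² = (-0.677)² = 0.4583

0.4583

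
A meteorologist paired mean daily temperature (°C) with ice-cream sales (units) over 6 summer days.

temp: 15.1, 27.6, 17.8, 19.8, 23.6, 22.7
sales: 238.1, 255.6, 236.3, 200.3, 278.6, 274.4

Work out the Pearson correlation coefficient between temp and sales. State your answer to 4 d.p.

n = 6, Σx = 126.6, Σy = 1483.3, Σx² = 2770.9, Σy² = 370894.07, Σxy = 31625.79
nΣxy − ΣxΣy = 189754.74 − 187785.78 = 1968.96
nΣx² − (Σx)² = 16625.4 − 16027.56 = 597.84; nΣy² − (Σy)² = 2225364.42 − 2200178.89 = 25185.53
r = 1968.96 / √(597.84 × 25185.53) = 1968.96 / 3880.3244 ≈ 0.5074

0.5074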